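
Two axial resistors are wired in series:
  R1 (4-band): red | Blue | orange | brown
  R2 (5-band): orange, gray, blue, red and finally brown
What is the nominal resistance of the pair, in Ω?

64600 Ω

R1: red, blue → 26; orange ×10^3 → 26000 Ω.
R2: orange, grey, blue → 386; red ×10^2 → 38600 Ω.
Series: 26000 + 38600 = 64600 Ω.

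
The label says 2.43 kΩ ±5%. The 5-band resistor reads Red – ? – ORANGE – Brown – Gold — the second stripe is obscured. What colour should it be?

2430 Ω = 243 × 10^1.
The second band gives digit 4 of the significand, and 4 is yellow.

yellow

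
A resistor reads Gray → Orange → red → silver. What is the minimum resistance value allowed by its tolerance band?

Grey → 8 (first significant figure)
Orange → 3 (second significant figure)
Red → ×10^2 multiplier
Silver → ±10% tolerance
83 × 100 = 8300 Ω
Minimum = 8300 × (1 − 10/100) = 7470 Ω.

7470 Ω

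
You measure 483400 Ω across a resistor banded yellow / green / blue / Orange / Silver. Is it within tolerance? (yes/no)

yes

Yellow → 4 (first significant figure)
Green → 5 (second significant figure)
Blue → 6 (third significant figure)
Orange → ×10^3 multiplier
Silver → ±10% tolerance
456 × 1000 = 456000 Ω
Allowed range: 410400 Ω to 501600 Ω.
483400 Ω lies inside that range.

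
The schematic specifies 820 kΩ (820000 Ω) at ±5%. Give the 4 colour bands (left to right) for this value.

grey, red, yellow, gold

820000 Ω = 82 × 10^4.
8 → grey
2 → red
Multiplier 10^4 → yellow.
±5% tolerance → gold.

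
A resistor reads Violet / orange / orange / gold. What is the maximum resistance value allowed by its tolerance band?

Violet → 7 (first significant figure)
Orange → 3 (second significant figure)
Orange → ×10^3 multiplier
Gold → ±5% tolerance
73 × 1000 = 73000 Ω
Maximum = 73000 × (1 + 5/100) = 76650 Ω.

76650 Ω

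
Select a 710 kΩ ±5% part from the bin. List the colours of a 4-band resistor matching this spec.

violet, brown, yellow, gold

710000 Ω = 71 × 10^4.
7 → violet
1 → brown
Multiplier 10^4 → yellow.
±5% tolerance → gold.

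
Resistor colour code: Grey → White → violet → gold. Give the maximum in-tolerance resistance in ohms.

Grey → 8 (first significant figure)
White → 9 (second significant figure)
Violet → ×10^7 multiplier
Gold → ±5% tolerance
89 × 10000000 = 890000000 Ω
Maximum = 890000000 × (1 + 5/100) = 934500000 Ω.

934500000 Ω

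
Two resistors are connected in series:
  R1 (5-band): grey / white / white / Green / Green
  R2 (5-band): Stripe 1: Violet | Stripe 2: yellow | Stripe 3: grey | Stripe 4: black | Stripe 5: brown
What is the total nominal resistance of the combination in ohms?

89900748 Ω

R1: grey, white, white → 899; green ×10^5 → 89900000 Ω.
R2: violet, yellow, grey → 748; black ×1 → 748 Ω.
Series: 89900000 + 748 = 89900748 Ω.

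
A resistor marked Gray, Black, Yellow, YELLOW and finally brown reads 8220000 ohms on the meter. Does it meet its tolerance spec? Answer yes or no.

no

Grey → 8 (first significant figure)
Black → 0 (second significant figure)
Yellow → 4 (third significant figure)
Yellow → ×10^4 multiplier
Brown → ±1% tolerance
804 × 10000 = 8040000 Ω
Allowed range: 7959600 Ω to 8120400 Ω.
8220000 ohms lies outside that range.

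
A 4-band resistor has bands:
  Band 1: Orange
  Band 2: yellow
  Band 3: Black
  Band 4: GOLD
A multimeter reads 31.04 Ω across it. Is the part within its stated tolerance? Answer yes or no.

Orange → 3 (first significant figure)
Yellow → 4 (second significant figure)
Black → ×1 multiplier
Gold → ±5% tolerance
34 × 1 = 34 Ω
Allowed range: 32.3 Ω to 35.7 Ω.
31.04 Ω lies outside that range.

no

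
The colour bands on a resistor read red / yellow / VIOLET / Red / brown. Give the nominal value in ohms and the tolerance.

24700 Ω ±1%

Red → 2 (first significant figure)
Yellow → 4 (second significant figure)
Violet → 7 (third significant figure)
Red → ×10^2 multiplier
Brown → ±1% tolerance
247 × 100 = 24700 Ω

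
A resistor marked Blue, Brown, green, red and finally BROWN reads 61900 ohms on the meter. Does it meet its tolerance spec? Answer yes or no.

yes

Blue → 6 (first significant figure)
Brown → 1 (second significant figure)
Green → 5 (third significant figure)
Red → ×10^2 multiplier
Brown → ±1% tolerance
615 × 100 = 61500 Ω
Allowed range: 60885 Ω to 62115 Ω.
61900 ohms lies inside that range.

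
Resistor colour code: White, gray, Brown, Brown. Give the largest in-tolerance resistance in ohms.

989.8 Ω

White → 9 (first significant figure)
Grey → 8 (second significant figure)
Brown → ×10 multiplier
Brown → ±1% tolerance
98 × 10 = 980 Ω
Largest = 980 × (1 + 1/100) = 989.8 Ω.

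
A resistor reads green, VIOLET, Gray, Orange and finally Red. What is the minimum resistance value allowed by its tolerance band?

566440 Ω

Green → 5 (first significant figure)
Violet → 7 (second significant figure)
Grey → 8 (third significant figure)
Orange → ×10^3 multiplier
Red → ±2% tolerance
578 × 1000 = 578000 Ω
Minimum = 578000 × (1 − 2/100) = 566440 Ω.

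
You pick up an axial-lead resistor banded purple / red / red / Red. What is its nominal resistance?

Violet → 7 (first significant figure)
Red → 2 (second significant figure)
Red → ×10^2 multiplier
72 × 100 = 7200 Ω

7200 Ω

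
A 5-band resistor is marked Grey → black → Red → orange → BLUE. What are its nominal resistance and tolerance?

Grey → 8 (first significant figure)
Black → 0 (second significant figure)
Red → 2 (third significant figure)
Orange → ×10^3 multiplier
Blue → ±0.25% tolerance
802 × 1000 = 802000 Ω

802000 Ω ±0.25%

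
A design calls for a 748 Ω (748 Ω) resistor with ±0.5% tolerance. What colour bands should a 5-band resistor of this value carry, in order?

violet, yellow, grey, black, green

748 Ω = 748 × 10^0.
7 → violet
4 → yellow
8 → grey
Multiplier 10^0 → black.
±0.5% tolerance → green.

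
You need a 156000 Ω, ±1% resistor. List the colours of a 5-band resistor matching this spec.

brown, green, blue, orange, brown

156000 Ω = 156 × 10^3.
1 → brown
5 → green
6 → blue
Multiplier 10^3 → orange.
±1% tolerance → brown.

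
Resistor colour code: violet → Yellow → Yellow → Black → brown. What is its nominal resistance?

Violet → 7 (first significant figure)
Yellow → 4 (second significant figure)
Yellow → 4 (third significant figure)
Black → ×1 multiplier
744 × 1 = 744 Ω

744 Ω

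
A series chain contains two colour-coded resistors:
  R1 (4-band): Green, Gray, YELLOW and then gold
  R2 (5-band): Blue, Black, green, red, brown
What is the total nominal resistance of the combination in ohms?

R1: green, grey → 58; yellow ×10^4 → 580000 Ω.
R2: blue, black, green → 605; red ×10^2 → 60500 Ω.
Series: 580000 + 60500 = 640500 Ω.

640500 Ω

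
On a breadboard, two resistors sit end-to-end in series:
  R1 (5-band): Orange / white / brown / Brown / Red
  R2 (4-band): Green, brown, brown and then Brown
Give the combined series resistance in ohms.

R1: orange, white, brown → 391; brown ×10 → 3910 Ω.
R2: green, brown → 51; brown ×10 → 510 Ω.
Series: 3910 + 510 = 4420 Ω.

4420 Ω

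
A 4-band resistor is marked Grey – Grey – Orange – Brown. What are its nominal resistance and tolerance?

Grey → 8 (first significant figure)
Grey → 8 (second significant figure)
Orange → ×10^3 multiplier
Brown → ±1% tolerance
88 × 1000 = 88000 Ω

88000 Ω ±1%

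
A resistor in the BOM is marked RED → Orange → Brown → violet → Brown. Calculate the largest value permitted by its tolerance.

Red → 2 (first significant figure)
Orange → 3 (second significant figure)
Brown → 1 (third significant figure)
Violet → ×10^7 multiplier
Brown → ±1% tolerance
231 × 10000000 = 2310000000 Ω
Largest = 2310000000 × (1 + 1/100) = 2333100000 Ω.

2333100000 Ω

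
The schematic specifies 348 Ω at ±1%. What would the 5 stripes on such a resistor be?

348 Ω = 348 × 10^0.
3 → orange
4 → yellow
8 → grey
Multiplier 10^0 → black.
±1% tolerance → brown.

orange, yellow, grey, black, brown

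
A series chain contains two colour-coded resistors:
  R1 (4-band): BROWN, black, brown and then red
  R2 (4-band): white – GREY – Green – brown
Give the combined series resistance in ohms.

R1: brown, black → 10; brown ×10 → 100 Ω.
R2: white, grey → 98; green ×10^5 → 9800000 Ω.
Series: 100 + 9800000 = 9800100 Ω.

9800100 Ω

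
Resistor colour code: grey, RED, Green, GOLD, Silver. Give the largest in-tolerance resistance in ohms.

90.75 Ω

Grey → 8 (first significant figure)
Red → 2 (second significant figure)
Green → 5 (third significant figure)
Gold → ×0.1 multiplier
Silver → ±10% tolerance
825 × 0.1 = 82.5 Ω
Largest = 82.5 × (1 + 10/100) = 90.75 Ω.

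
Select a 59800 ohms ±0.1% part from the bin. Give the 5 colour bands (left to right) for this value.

green, white, grey, red, violet

59800 Ω = 598 × 10^2.
5 → green
9 → white
8 → grey
Multiplier 10^2 → red.
±0.1% tolerance → violet.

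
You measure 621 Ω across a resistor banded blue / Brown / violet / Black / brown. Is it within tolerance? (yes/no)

Blue → 6 (first significant figure)
Brown → 1 (second significant figure)
Violet → 7 (third significant figure)
Black → ×1 multiplier
Brown → ±1% tolerance
617 × 1 = 617 Ω
Allowed range: 610.83 Ω to 623.17 Ω.
621 Ω lies inside that range.

yes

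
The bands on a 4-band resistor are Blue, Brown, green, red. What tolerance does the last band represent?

±2%

The last band, red, is the tolerance band.
Red corresponds to ±2%.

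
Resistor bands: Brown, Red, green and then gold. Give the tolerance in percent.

±5%

The last band, gold, is the tolerance band.
Gold corresponds to ±5%.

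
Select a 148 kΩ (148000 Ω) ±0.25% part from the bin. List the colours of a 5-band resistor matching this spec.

brown, yellow, grey, orange, blue

148000 Ω = 148 × 10^3.
1 → brown
4 → yellow
8 → grey
Multiplier 10^3 → orange.
±0.25% tolerance → blue.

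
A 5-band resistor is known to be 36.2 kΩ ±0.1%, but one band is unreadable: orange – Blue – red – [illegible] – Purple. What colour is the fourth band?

36200 Ω = 362 × 10^2.
The fourth band is the multiplier, 10^2, which is red.

red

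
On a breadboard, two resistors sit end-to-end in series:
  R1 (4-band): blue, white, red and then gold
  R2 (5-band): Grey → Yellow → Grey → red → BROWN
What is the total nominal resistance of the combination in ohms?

91700 Ω

R1: blue, white → 69; red ×10^2 → 6900 Ω.
R2: grey, yellow, grey → 848; red ×10^2 → 84800 Ω.
Series: 6900 + 84800 = 91700 Ω.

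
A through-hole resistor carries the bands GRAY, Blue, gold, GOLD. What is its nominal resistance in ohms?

Grey → 8 (first significant figure)
Blue → 6 (second significant figure)
Gold → ×0.1 multiplier
86 × 0.1 = 8.6 Ω

8.6 Ω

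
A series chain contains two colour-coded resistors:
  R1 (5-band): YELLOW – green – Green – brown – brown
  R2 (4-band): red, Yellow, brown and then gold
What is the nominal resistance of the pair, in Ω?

4790 Ω

R1: yellow, green, green → 455; brown ×10 → 4550 Ω.
R2: red, yellow → 24; brown ×10 → 240 Ω.
Series: 4550 + 240 = 4790 Ω.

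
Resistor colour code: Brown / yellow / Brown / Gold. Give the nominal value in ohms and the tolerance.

140 Ω ±5%

Brown → 1 (first significant figure)
Yellow → 4 (second significant figure)
Brown → ×10 multiplier
Gold → ±5% tolerance
14 × 10 = 140 Ω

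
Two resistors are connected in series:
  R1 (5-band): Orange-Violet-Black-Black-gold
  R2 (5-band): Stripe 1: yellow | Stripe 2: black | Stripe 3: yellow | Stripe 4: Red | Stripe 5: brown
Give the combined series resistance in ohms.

R1: orange, violet, black → 370; black ×1 → 370 Ω.
R2: yellow, black, yellow → 404; red ×10^2 → 40400 Ω.
Series: 370 + 40400 = 40770 Ω.

40770 Ω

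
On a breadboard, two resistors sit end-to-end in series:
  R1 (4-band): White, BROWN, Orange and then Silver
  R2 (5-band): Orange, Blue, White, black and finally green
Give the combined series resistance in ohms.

R1: white, brown → 91; orange ×10^3 → 91000 Ω.
R2: orange, blue, white → 369; black ×1 → 369 Ω.
Series: 91000 + 369 = 91369 Ω.

91369 Ω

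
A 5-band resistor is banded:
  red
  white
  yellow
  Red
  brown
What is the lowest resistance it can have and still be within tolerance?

29106 Ω

Red → 2 (first significant figure)
White → 9 (second significant figure)
Yellow → 4 (third significant figure)
Red → ×10^2 multiplier
Brown → ±1% tolerance
294 × 100 = 29400 Ω
Lowest = 29400 × (1 − 1/100) = 29106 Ω.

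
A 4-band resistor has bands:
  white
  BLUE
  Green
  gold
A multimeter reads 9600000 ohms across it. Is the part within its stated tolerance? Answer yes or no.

yes

White → 9 (first significant figure)
Blue → 6 (second significant figure)
Green → ×10^5 multiplier
Gold → ±5% tolerance
96 × 100000 = 9600000 Ω
Allowed range: 9120000 Ω to 10080000 Ω.
9600000 ohms lies inside that range.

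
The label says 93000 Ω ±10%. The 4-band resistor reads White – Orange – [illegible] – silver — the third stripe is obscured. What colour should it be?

93000 Ω = 93 × 10^3.
The third band is the multiplier, 10^3, which is orange.

orange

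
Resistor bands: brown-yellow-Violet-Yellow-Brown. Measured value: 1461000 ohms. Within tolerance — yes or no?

Brown → 1 (first significant figure)
Yellow → 4 (second significant figure)
Violet → 7 (third significant figure)
Yellow → ×10^4 multiplier
Brown → ±1% tolerance
147 × 10000 = 1470000 Ω
Allowed range: 1455300 Ω to 1484700 Ω.
1461000 ohms lies inside that range.

yes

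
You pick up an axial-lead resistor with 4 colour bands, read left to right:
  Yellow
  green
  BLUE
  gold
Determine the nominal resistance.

Yellow → 4 (first significant figure)
Green → 5 (second significant figure)
Blue → ×10^6 multiplier
45 × 1000000 = 45000000 Ω

45000000 Ω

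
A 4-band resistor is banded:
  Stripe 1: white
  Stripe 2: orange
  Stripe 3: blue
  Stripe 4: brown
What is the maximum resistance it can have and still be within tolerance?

93930000 Ω

White → 9 (first significant figure)
Orange → 3 (second significant figure)
Blue → ×10^6 multiplier
Brown → ±1% tolerance
93 × 1000000 = 93000000 Ω
Maximum = 93000000 × (1 + 1/100) = 93930000 Ω.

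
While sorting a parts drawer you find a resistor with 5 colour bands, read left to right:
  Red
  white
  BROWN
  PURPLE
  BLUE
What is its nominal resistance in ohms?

2910000000 Ω

Red → 2 (first significant figure)
White → 9 (second significant figure)
Brown → 1 (third significant figure)
Violet → ×10^7 multiplier
291 × 10000000 = 2910000000 Ω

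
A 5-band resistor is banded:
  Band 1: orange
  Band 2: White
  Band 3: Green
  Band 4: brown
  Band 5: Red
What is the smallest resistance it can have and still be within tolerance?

3871 Ω

Orange → 3 (first significant figure)
White → 9 (second significant figure)
Green → 5 (third significant figure)
Brown → ×10 multiplier
Red → ±2% tolerance
395 × 10 = 3950 Ω
Smallest = 3950 × (1 − 2/100) = 3871 Ω.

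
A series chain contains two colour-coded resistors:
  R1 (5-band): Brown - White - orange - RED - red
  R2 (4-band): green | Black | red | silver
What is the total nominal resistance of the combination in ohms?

24300 Ω

R1: brown, white, orange → 193; red ×10^2 → 19300 Ω.
R2: green, black → 50; red ×10^2 → 5000 Ω.
Series: 19300 + 5000 = 24300 Ω.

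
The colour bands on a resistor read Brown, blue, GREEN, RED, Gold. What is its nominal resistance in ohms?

Brown → 1 (first significant figure)
Blue → 6 (second significant figure)
Green → 5 (third significant figure)
Red → ×10^2 multiplier
165 × 100 = 16500 Ω

16500 Ω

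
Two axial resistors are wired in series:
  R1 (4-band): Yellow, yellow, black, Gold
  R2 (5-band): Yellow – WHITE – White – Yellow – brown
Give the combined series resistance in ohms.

R1: yellow, yellow → 44; black ×1 → 44 Ω.
R2: yellow, white, white → 499; yellow ×10^4 → 4990000 Ω.
Series: 44 + 4990000 = 4990044 Ω.

4990044 Ω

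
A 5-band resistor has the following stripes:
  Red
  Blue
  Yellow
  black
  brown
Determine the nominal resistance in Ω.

264 Ω

Red → 2 (first significant figure)
Blue → 6 (second significant figure)
Yellow → 4 (third significant figure)
Black → ×1 multiplier
264 × 1 = 264 Ω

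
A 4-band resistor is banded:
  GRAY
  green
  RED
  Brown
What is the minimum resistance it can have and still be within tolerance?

Grey → 8 (first significant figure)
Green → 5 (second significant figure)
Red → ×10^2 multiplier
Brown → ±1% tolerance
85 × 100 = 8500 Ω
Minimum = 8500 × (1 − 1/100) = 8415 Ω.

8415 Ω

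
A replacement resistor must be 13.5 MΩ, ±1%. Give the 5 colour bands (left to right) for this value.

13500000 Ω = 135 × 10^5.
1 → brown
3 → orange
5 → green
Multiplier 10^5 → green.
±1% tolerance → brown.

brown, orange, green, green, brown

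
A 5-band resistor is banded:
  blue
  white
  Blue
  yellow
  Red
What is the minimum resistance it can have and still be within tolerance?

Blue → 6 (first significant figure)
White → 9 (second significant figure)
Blue → 6 (third significant figure)
Yellow → ×10^4 multiplier
Red → ±2% tolerance
696 × 10000 = 6960000 Ω
Minimum = 6960000 × (1 − 2/100) = 6820800 Ω.

6820800 Ω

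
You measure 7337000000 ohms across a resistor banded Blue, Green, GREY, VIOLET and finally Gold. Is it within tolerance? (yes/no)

Blue → 6 (first significant figure)
Green → 5 (second significant figure)
Grey → 8 (third significant figure)
Violet → ×10^7 multiplier
Gold → ±5% tolerance
658 × 10000000 = 6580000000 Ω
Allowed range: 6251000000 Ω to 6909000000 Ω.
7337000000 ohms lies outside that range.

no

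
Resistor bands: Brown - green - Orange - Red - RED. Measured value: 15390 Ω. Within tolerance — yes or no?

Brown → 1 (first significant figure)
Green → 5 (second significant figure)
Orange → 3 (third significant figure)
Red → ×10^2 multiplier
Red → ±2% tolerance
153 × 100 = 15300 Ω
Allowed range: 14994 Ω to 15606 Ω.
15390 Ω lies inside that range.

yes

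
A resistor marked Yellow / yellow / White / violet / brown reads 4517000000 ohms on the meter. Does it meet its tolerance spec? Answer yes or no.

yes

Yellow → 4 (first significant figure)
Yellow → 4 (second significant figure)
White → 9 (third significant figure)
Violet → ×10^7 multiplier
Brown → ±1% tolerance
449 × 10000000 = 4490000000 Ω
Allowed range: 4445100000 Ω to 4534900000 Ω.
4517000000 ohms lies inside that range.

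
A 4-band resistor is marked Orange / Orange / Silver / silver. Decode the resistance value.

0.33 Ω

Orange → 3 (first significant figure)
Orange → 3 (second significant figure)
Silver → ×0.01 multiplier
33 × 0.01 = 0.33 Ω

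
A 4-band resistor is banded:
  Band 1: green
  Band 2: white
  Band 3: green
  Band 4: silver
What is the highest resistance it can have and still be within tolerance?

Green → 5 (first significant figure)
White → 9 (second significant figure)
Green → ×10^5 multiplier
Silver → ±10% tolerance
59 × 100000 = 5900000 Ω
Highest = 5900000 × (1 + 10/100) = 6490000 Ω.

6490000 Ω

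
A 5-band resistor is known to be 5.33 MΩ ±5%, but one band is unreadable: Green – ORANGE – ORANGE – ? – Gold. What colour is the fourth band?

5330000 Ω = 533 × 10^4.
The fourth band is the multiplier, 10^4, which is yellow.

yellow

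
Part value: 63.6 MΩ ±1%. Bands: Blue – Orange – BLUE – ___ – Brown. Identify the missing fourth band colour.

63600000 Ω = 636 × 10^5.
The fourth band is the multiplier, 10^5, which is green.

green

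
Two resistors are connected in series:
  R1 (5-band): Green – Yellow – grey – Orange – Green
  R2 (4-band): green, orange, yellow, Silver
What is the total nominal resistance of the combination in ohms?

1078000 Ω

R1: green, yellow, grey → 548; orange ×10^3 → 548000 Ω.
R2: green, orange → 53; yellow ×10^4 → 530000 Ω.
Series: 548000 + 530000 = 1078000 Ω.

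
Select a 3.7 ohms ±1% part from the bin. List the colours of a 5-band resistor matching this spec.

orange, violet, black, silver, brown

3.7 Ω = 370 × 10^-2.
3 → orange
7 → violet
0 → black
Multiplier 10^-2 → silver.
±1% tolerance → brown.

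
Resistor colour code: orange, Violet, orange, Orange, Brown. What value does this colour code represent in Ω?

Orange → 3 (first significant figure)
Violet → 7 (second significant figure)
Orange → 3 (third significant figure)
Orange → ×10^3 multiplier
373 × 1000 = 373000 Ω

373000 Ω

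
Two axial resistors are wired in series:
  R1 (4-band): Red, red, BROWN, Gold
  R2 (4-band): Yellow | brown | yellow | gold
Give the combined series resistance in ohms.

410220 Ω

R1: red, red → 22; brown ×10 → 220 Ω.
R2: yellow, brown → 41; yellow ×10^4 → 410000 Ω.
Series: 220 + 410000 = 410220 Ω.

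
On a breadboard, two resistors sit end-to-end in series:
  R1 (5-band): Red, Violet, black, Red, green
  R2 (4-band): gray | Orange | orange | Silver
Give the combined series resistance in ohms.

R1: red, violet, black → 270; red ×10^2 → 27000 Ω.
R2: grey, orange → 83; orange ×10^3 → 83000 Ω.
Series: 27000 + 83000 = 110000 Ω.

110000 Ω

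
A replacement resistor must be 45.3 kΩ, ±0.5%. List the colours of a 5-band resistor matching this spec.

45300 Ω = 453 × 10^2.
4 → yellow
5 → green
3 → orange
Multiplier 10^2 → red.
±0.5% tolerance → green.

yellow, green, orange, red, green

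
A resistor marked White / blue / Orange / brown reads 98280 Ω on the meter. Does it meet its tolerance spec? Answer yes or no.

White → 9 (first significant figure)
Blue → 6 (second significant figure)
Orange → ×10^3 multiplier
Brown → ±1% tolerance
96 × 1000 = 96000 Ω
Allowed range: 95040 Ω to 96960 Ω.
98280 Ω lies outside that range.

no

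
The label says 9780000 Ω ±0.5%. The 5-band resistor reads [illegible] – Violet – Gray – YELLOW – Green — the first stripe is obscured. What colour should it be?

9780000 Ω = 978 × 10^4.
The first band gives digit 9 of the significand, and 9 is white.

white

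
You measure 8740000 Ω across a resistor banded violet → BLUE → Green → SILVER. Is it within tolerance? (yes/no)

Violet → 7 (first significant figure)
Blue → 6 (second significant figure)
Green → ×10^5 multiplier
Silver → ±10% tolerance
76 × 100000 = 7600000 Ω
Allowed range: 6840000 Ω to 8360000 Ω.
8740000 Ω lies outside that range.

no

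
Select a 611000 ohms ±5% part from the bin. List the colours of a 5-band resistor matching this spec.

611000 Ω = 611 × 10^3.
6 → blue
1 → brown
1 → brown
Multiplier 10^3 → orange.
±5% tolerance → gold.

blue, brown, brown, orange, gold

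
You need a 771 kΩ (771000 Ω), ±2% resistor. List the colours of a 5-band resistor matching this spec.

771000 Ω = 771 × 10^3.
7 → violet
7 → violet
1 → brown
Multiplier 10^3 → orange.
±2% tolerance → red.

violet, violet, brown, orange, red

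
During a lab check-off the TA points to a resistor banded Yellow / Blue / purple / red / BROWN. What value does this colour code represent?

46700 Ω

Yellow → 4 (first significant figure)
Blue → 6 (second significant figure)
Violet → 7 (third significant figure)
Red → ×10^2 multiplier
467 × 100 = 46700 Ω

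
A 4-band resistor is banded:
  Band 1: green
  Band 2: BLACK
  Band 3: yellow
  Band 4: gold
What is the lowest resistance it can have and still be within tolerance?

Green → 5 (first significant figure)
Black → 0 (second significant figure)
Yellow → ×10^4 multiplier
Gold → ±5% tolerance
50 × 10000 = 500000 Ω
Lowest = 500000 × (1 − 5/100) = 475000 Ω.

475000 Ω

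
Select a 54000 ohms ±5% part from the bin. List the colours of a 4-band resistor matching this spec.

54000 Ω = 54 × 10^3.
5 → green
4 → yellow
Multiplier 10^3 → orange.
±5% tolerance → gold.

green, yellow, orange, gold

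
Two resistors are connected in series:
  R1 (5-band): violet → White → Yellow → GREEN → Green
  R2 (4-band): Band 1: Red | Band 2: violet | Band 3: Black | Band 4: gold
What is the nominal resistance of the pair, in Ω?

R1: violet, white, yellow → 794; green ×10^5 → 79400000 Ω.
R2: red, violet → 27; black ×1 → 27 Ω.
Series: 79400000 + 27 = 79400027 Ω.

79400027 Ω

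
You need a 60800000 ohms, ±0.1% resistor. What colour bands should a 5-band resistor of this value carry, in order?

blue, black, grey, green, violet

60800000 Ω = 608 × 10^5.
6 → blue
0 → black
8 → grey
Multiplier 10^5 → green.
±0.1% tolerance → violet.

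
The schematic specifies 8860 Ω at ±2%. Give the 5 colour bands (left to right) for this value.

grey, grey, blue, brown, red

8860 Ω = 886 × 10^1.
8 → grey
8 → grey
6 → blue
Multiplier 10^1 → brown.
±2% tolerance → red.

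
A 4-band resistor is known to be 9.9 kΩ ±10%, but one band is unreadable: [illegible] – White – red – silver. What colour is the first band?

9900 Ω = 99 × 10^2.
The first band gives digit 9 of the significand, and 9 is white.

white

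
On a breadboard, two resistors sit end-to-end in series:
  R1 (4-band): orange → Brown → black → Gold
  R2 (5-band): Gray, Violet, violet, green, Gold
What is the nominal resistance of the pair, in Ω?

87700031 Ω

R1: orange, brown → 31; black ×1 → 31 Ω.
R2: grey, violet, violet → 877; green ×10^5 → 87700000 Ω.
Series: 31 + 87700000 = 87700031 Ω.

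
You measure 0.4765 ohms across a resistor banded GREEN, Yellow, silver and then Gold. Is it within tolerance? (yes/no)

Green → 5 (first significant figure)
Yellow → 4 (second significant figure)
Silver → ×0.01 multiplier
Gold → ±5% tolerance
54 × 0.01 = 0.54 Ω
Allowed range: 0.513 Ω to 0.567 Ω.
0.4765 ohms lies outside that range.

no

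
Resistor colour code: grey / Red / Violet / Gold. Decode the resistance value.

Grey → 8 (first significant figure)
Red → 2 (second significant figure)
Violet → ×10^7 multiplier
82 × 10000000 = 820000000 Ω

820000000 Ω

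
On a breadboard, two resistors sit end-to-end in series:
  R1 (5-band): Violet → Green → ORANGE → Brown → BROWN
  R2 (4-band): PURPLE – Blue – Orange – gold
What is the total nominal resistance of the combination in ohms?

83530 Ω

R1: violet, green, orange → 753; brown ×10 → 7530 Ω.
R2: violet, blue → 76; orange ×10^3 → 76000 Ω.
Series: 7530 + 76000 = 83530 Ω.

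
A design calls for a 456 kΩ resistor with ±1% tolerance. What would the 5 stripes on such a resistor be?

456000 Ω = 456 × 10^3.
4 → yellow
5 → green
6 → blue
Multiplier 10^3 → orange.
±1% tolerance → brown.

yellow, green, blue, orange, brown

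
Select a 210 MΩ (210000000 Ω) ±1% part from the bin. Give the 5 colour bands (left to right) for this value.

red, brown, black, blue, brown

210000000 Ω = 210 × 10^6.
2 → red
1 → brown
0 → black
Multiplier 10^6 → blue.
±1% tolerance → brown.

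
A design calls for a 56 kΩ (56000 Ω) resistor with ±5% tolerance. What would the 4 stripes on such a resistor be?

56000 Ω = 56 × 10^3.
5 → green
6 → blue
Multiplier 10^3 → orange.
±5% tolerance → gold.

green, blue, orange, gold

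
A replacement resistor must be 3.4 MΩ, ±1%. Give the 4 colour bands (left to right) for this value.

orange, yellow, green, brown

3400000 Ω = 34 × 10^5.
3 → orange
4 → yellow
Multiplier 10^5 → green.
±1% tolerance → brown.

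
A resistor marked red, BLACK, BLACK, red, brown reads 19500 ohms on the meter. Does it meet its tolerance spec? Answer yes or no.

Red → 2 (first significant figure)
Black → 0 (second significant figure)
Black → 0 (third significant figure)
Red → ×10^2 multiplier
Brown → ±1% tolerance
200 × 100 = 20000 Ω
Allowed range: 19800 Ω to 20200 Ω.
19500 ohms lies outside that range.

no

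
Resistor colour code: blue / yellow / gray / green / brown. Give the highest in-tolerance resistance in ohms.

65448000 Ω

Blue → 6 (first significant figure)
Yellow → 4 (second significant figure)
Grey → 8 (third significant figure)
Green → ×10^5 multiplier
Brown → ±1% tolerance
648 × 100000 = 64800000 Ω
Highest = 64800000 × (1 + 1/100) = 65448000 Ω.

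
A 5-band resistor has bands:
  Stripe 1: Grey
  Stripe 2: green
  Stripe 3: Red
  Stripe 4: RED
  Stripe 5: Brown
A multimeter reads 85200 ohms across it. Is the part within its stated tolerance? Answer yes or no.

Grey → 8 (first significant figure)
Green → 5 (second significant figure)
Red → 2 (third significant figure)
Red → ×10^2 multiplier
Brown → ±1% tolerance
852 × 100 = 85200 Ω
Allowed range: 84348 Ω to 86052 Ω.
85200 ohms lies inside that range.

yes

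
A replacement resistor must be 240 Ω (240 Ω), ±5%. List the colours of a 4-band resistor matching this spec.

red, yellow, brown, gold

240 Ω = 24 × 10^1.
2 → red
4 → yellow
Multiplier 10^1 → brown.
±5% tolerance → gold.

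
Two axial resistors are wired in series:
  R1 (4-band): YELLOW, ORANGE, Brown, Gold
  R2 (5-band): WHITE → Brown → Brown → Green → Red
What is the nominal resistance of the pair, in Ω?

91100430 Ω

R1: yellow, orange → 43; brown ×10 → 430 Ω.
R2: white, brown, brown → 911; green ×10^5 → 91100000 Ω.
Series: 430 + 91100000 = 91100430 Ω.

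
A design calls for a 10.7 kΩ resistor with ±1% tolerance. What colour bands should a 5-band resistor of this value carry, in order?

10700 Ω = 107 × 10^2.
1 → brown
0 → black
7 → violet
Multiplier 10^2 → red.
±1% tolerance → brown.

brown, black, violet, red, brown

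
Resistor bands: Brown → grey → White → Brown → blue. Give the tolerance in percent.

The last band, blue, is the tolerance band.
Blue corresponds to ±0.25%.

±0.25%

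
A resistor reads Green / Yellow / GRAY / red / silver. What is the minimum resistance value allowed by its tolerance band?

Green → 5 (first significant figure)
Yellow → 4 (second significant figure)
Grey → 8 (third significant figure)
Red → ×10^2 multiplier
Silver → ±10% tolerance
548 × 100 = 54800 Ω
Minimum = 54800 × (1 − 10/100) = 49320 Ω.

49320 Ω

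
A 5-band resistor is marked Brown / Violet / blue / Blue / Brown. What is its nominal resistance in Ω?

176000000 Ω

Brown → 1 (first significant figure)
Violet → 7 (second significant figure)
Blue → 6 (third significant figure)
Blue → ×10^6 multiplier
176 × 1000000 = 176000000 Ω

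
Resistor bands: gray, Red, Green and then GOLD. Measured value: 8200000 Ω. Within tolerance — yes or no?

Grey → 8 (first significant figure)
Red → 2 (second significant figure)
Green → ×10^5 multiplier
Gold → ±5% tolerance
82 × 100000 = 8200000 Ω
Allowed range: 7790000 Ω to 8610000 Ω.
8200000 Ω lies inside that range.

yes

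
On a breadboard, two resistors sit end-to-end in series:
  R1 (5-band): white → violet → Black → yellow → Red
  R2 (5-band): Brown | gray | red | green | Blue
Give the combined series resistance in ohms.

R1: white, violet, black → 970; yellow ×10^4 → 9700000 Ω.
R2: brown, grey, red → 182; green ×10^5 → 18200000 Ω.
Series: 9700000 + 18200000 = 27900000 Ω.

27900000 Ω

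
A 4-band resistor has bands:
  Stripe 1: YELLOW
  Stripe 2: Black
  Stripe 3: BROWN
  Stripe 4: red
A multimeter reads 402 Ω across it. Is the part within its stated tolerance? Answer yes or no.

Yellow → 4 (first significant figure)
Black → 0 (second significant figure)
Brown → ×10 multiplier
Red → ±2% tolerance
40 × 10 = 400 Ω
Allowed range: 392 Ω to 408 Ω.
402 Ω lies inside that range.

yes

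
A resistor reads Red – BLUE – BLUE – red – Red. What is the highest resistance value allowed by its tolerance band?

27132 Ω

Red → 2 (first significant figure)
Blue → 6 (second significant figure)
Blue → 6 (third significant figure)
Red → ×10^2 multiplier
Red → ±2% tolerance
266 × 100 = 26600 Ω
Highest = 26600 × (1 + 2/100) = 27132 Ω.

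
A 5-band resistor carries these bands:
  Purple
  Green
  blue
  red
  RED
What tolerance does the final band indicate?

The last band, red, is the tolerance band.
Red corresponds to ±2%.

±2%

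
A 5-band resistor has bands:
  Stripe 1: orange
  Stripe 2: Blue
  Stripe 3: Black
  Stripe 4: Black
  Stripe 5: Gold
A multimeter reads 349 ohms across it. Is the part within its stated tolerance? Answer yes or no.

Orange → 3 (first significant figure)
Blue → 6 (second significant figure)
Black → 0 (third significant figure)
Black → ×1 multiplier
Gold → ±5% tolerance
360 × 1 = 360 Ω
Allowed range: 342 Ω to 378 Ω.
349 ohms lies inside that range.

yes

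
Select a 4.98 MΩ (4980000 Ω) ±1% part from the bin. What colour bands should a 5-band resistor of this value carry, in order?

yellow, white, grey, yellow, brown

4980000 Ω = 498 × 10^4.
4 → yellow
9 → white
8 → grey
Multiplier 10^4 → yellow.
±1% tolerance → brown.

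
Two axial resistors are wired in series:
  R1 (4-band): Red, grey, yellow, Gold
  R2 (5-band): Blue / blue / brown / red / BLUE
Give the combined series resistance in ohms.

R1: red, grey → 28; yellow ×10^4 → 280000 Ω.
R2: blue, blue, brown → 661; red ×10^2 → 66100 Ω.
Series: 280000 + 66100 = 346100 Ω.

346100 Ω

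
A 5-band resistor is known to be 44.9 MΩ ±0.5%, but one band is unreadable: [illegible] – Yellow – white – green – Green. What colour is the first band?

44900000 Ω = 449 × 10^5.
The first band gives digit 4 of the significand, and 4 is yellow.

yellow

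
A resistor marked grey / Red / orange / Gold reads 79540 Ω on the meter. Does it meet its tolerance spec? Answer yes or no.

Grey → 8 (first significant figure)
Red → 2 (second significant figure)
Orange → ×10^3 multiplier
Gold → ±5% tolerance
82 × 1000 = 82000 Ω
Allowed range: 77900 Ω to 86100 Ω.
79540 Ω lies inside that range.

yes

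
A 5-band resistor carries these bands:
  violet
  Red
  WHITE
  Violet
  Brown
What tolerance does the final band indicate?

±1%

The last band, brown, is the tolerance band.
Brown corresponds to ±1%.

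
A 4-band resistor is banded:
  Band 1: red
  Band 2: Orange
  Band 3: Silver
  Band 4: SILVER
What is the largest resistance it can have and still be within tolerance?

0.253 Ω

Red → 2 (first significant figure)
Orange → 3 (second significant figure)
Silver → ×0.01 multiplier
Silver → ±10% tolerance
23 × 0.01 = 0.23 Ω
Largest = 0.23 × (1 + 10/100) = 0.253 Ω.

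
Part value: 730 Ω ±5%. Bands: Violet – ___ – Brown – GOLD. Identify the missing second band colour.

730 Ω = 73 × 10^1.
The second band gives digit 3 of the significand, and 3 is orange.

orange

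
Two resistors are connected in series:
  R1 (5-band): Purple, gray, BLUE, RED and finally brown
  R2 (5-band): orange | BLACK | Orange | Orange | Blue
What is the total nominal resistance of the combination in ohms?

381600 Ω

R1: violet, grey, blue → 786; red ×10^2 → 78600 Ω.
R2: orange, black, orange → 303; orange ×10^3 → 303000 Ω.
Series: 78600 + 303000 = 381600 Ω.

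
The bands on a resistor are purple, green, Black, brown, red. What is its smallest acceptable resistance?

7350 Ω

Violet → 7 (first significant figure)
Green → 5 (second significant figure)
Black → 0 (third significant figure)
Brown → ×10 multiplier
Red → ±2% tolerance
750 × 10 = 7500 Ω
Smallest = 7500 × (1 − 2/100) = 7350 Ω.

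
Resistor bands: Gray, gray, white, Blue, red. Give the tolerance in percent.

±2%

The last band, red, is the tolerance band.
Red corresponds to ±2%.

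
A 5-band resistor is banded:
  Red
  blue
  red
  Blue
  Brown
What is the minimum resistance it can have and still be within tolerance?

259380000 Ω

Red → 2 (first significant figure)
Blue → 6 (second significant figure)
Red → 2 (third significant figure)
Blue → ×10^6 multiplier
Brown → ±1% tolerance
262 × 1000000 = 262000000 Ω
Minimum = 262000000 × (1 − 1/100) = 259380000 Ω.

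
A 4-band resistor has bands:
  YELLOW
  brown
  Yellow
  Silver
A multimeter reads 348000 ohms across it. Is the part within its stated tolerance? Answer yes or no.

Yellow → 4 (first significant figure)
Brown → 1 (second significant figure)
Yellow → ×10^4 multiplier
Silver → ±10% tolerance
41 × 10000 = 410000 Ω
Allowed range: 369000 Ω to 451000 Ω.
348000 ohms lies outside that range.

no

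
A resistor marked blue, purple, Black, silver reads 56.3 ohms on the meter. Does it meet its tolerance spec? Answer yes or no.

Blue → 6 (first significant figure)
Violet → 7 (second significant figure)
Black → ×1 multiplier
Silver → ±10% tolerance
67 × 1 = 67 Ω
Allowed range: 60.3 Ω to 73.7 Ω.
56.3 ohms lies outside that range.

no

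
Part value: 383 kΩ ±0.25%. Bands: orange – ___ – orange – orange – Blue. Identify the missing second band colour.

grey

383000 Ω = 383 × 10^3.
The second band gives digit 8 of the significand, and 8 is grey.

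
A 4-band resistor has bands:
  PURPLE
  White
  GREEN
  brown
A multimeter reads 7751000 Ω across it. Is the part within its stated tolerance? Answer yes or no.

no

Violet → 7 (first significant figure)
White → 9 (second significant figure)
Green → ×10^5 multiplier
Brown → ±1% tolerance
79 × 100000 = 7900000 Ω
Allowed range: 7821000 Ω to 7979000 Ω.
7751000 Ω lies outside that range.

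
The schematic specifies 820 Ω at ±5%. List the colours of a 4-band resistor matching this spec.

820 Ω = 82 × 10^1.
8 → grey
2 → red
Multiplier 10^1 → brown.
±5% tolerance → gold.

grey, red, brown, gold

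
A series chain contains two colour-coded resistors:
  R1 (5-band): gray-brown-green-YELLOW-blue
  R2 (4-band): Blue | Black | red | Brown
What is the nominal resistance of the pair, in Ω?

R1: grey, brown, green → 815; yellow ×10^4 → 8150000 Ω.
R2: blue, black → 60; red ×10^2 → 6000 Ω.
Series: 8150000 + 6000 = 8156000 Ω.

8156000 Ω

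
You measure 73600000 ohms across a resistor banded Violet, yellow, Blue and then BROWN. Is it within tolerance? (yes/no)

yes

Violet → 7 (first significant figure)
Yellow → 4 (second significant figure)
Blue → ×10^6 multiplier
Brown → ±1% tolerance
74 × 1000000 = 74000000 Ω
Allowed range: 73260000 Ω to 74740000 Ω.
73600000 ohms lies inside that range.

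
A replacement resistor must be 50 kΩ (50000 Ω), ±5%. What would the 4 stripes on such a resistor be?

green, black, orange, gold

50000 Ω = 50 × 10^3.
5 → green
0 → black
Multiplier 10^3 → orange.
±5% tolerance → gold.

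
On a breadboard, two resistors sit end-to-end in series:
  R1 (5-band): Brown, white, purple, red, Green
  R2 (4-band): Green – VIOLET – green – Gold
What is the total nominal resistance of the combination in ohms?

R1: brown, white, violet → 197; red ×10^2 → 19700 Ω.
R2: green, violet → 57; green ×10^5 → 5700000 Ω.
Series: 19700 + 5700000 = 5719700 Ω.

5719700 Ω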